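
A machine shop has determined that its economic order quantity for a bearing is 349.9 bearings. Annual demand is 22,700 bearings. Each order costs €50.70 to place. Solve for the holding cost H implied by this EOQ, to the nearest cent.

H ≈ €18.80

Squaring Q* = √(2DS/H) gives Q*² = 2DS/H.
From Q* = √(2DS/H): H = 2DS / Q*² = 2 × 22,700 × 50.7 / 349.9² = 18.8008.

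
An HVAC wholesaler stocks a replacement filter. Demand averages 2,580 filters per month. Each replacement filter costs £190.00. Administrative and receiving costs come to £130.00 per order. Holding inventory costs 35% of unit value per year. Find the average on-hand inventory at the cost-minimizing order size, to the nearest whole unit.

Annual demand D = 2,580 × 12 = 30,960.
Holding cost H = 0.35 × £190.00 = £66.5000 per unit per year.
Q* = √(2DS/H) = √(2 × 30,960 × 130 / 66.5) ≈ 347.92.
Average inventory = Q*/2 ≈ 347.92 / 2 = 173.959.

Average inventory ≈ 174 filters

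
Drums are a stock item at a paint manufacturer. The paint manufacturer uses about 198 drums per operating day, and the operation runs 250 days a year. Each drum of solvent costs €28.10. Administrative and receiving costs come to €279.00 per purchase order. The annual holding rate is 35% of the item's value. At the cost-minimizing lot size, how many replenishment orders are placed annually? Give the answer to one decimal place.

Annual demand D = 198 × 250 = 49,500.
Holding cost H = 0.35 × €28.10 = €9.8350 per unit per year.
The optimal lot size = √(2DS/H) = √(2 × 49,500 × 279 / 9.835) ≈ 1675.84.
Orders per year = D / Q* = 49,500 / 1675.84 ≈ 29.537.

N ≈ 29.5 orders per year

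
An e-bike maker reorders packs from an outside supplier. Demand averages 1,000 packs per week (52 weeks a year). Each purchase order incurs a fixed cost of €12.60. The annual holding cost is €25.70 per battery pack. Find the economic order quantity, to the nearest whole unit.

Q* ≈ 226 packs

Annual demand D = 1,000 × 52 = 52,000.
EOQ = √(2DS / H) = √(2 × 52,000 × 12.6 / 25.7).
= √(1,310,400 / 25.7) = √50,988.3268 ≈ 225.806.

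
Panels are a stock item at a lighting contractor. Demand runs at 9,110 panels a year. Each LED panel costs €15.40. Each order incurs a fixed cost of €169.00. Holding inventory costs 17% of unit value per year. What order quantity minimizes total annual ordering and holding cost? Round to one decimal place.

Holding cost H = 0.17 × €15.40 = €2.6180 per unit per year.
EOQ = √(2DS / H) = √(2 × 9,110 × 169 / 2.618).
= √(3,079,180 / 2.618) = √1,176,157.372 ≈ 1084.508.

Q* ≈ 1,084.5 panels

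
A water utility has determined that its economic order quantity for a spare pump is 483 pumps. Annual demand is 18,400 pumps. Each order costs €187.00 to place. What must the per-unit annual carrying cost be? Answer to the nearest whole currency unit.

H ≈ €29

Squaring Q* = √(2DS/H) gives Q*² = 2DS/H.
From Q* = √(2DS/H): H = 2DS / Q*² = 2 × 18,400 × 187 / 483² = 29.4982.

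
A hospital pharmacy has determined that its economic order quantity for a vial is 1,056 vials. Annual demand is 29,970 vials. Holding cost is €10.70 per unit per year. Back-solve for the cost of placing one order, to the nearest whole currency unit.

Squaring Q* = √(2DS/H) gives Q*² = 2DS/H.
From Q* = √(2DS/H): S = Q*²H / (2D) = 1,056² × 10.7 / (2 × 29,970) = 199.0650.

S ≈ €199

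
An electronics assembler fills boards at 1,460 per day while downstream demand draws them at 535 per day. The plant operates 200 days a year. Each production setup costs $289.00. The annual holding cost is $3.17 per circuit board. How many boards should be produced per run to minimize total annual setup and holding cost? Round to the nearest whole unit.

Q* ≈ 5,549 boards

Annual demand D = 535 × 200 = 107,000.
Production build-up factor (1 − d/p) = 1 − 535/1,460 = 0.6336.
Q* = √(2DS / (H(1 − d/p))) = √(2 × 107,000 × 289 / (3.17 × 0.6336)).
= √(61,846,000 / 2.0084) ≈ 5549.217.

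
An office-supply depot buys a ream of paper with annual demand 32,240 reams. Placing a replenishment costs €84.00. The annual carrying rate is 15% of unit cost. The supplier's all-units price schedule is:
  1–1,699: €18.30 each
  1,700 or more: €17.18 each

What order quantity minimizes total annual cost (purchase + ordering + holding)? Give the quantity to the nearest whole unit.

Holding cost per unit per year at price C is H = 0.15·C.
Evaluate total cost at each tier's feasible EOQ or, if the EOQ is below the tier, at the tier's minimum quantity.
EOQ at €18.30 = 1404.7 (feasible in tier 1): TC = 32,240×€18.30 + (32,240/1404.7)×84 + (1404.7/2)×0.15×€18.30 = €593,847.88.
EOQ at €17.18 = 1449.8 < 1700, so use break Q=1700: TC = 32,240×€17.18 + (32,240/1700.0)×84 + (1700.0/2)×0.15×€17.18 = €557,666.69.
Lowest total cost is €557,666.69 at Q = 1700.0.

Q* ≈ 1,700 reams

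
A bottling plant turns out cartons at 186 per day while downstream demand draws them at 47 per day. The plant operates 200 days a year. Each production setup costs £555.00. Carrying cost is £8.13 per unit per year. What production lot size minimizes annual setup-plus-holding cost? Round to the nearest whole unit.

Annual demand D = 47 × 200 = 9,400.
Production build-up factor (1 − d/p) = 1 − 47/186 = 0.7473.
Q* = √(2DS / (H(1 − d/p))) = √(2 × 9,400 × 555 / (8.13 × 0.7473)).
= √(10,434,000 / 6.0756) ≈ 1310.476.

Q* ≈ 1,310 cartons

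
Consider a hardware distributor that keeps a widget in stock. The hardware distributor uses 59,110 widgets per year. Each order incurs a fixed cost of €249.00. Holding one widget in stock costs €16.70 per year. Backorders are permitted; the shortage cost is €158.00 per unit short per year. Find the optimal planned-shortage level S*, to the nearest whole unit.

S* ≈ 133 widgets

With planned backorders, Q* = √(2DS/H) · √((H+B)/B).
√(2DS/H) = √(2 × 59,110 × 249 / 16.7) = 1327.660.
√((H+B)/B) = √((16.7+158)/158) = 1.0515.
Q* ≈ 1396.062.
S* = Q* · H/(H+B) = 1396.062 × 16.7/174.7 ≈ 133.453.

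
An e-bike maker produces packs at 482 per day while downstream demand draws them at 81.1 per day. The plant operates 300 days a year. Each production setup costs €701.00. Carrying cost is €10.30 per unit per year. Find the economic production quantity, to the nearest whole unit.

Annual demand D = 81.1 × 300 = 24,330.
Production build-up factor (1 − d/p) = 1 − 81.1/482 = 0.8317.
Q* = √(2DS / (H(1 − d/p))) = √(2 × 24,330 × 701 / (10.3 × 0.8317)).
= √(34,110,660 / 8.567) ≈ 1995.409.

Q* ≈ 1,995 packs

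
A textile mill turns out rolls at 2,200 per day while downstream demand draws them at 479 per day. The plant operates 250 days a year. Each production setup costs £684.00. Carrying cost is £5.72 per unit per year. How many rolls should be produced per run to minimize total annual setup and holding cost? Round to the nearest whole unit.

Q* ≈ 6,051 rolls

Annual demand D = 479 × 250 = 119,750.
Production build-up factor (1 − d/p) = 1 − 479/2,200 = 0.7823.
Q* = √(2DS / (H(1 − d/p))) = √(2 × 119,750 × 684 / (5.72 × 0.7823)).
= √(163,818,000 / 4.4746) ≈ 6050.673.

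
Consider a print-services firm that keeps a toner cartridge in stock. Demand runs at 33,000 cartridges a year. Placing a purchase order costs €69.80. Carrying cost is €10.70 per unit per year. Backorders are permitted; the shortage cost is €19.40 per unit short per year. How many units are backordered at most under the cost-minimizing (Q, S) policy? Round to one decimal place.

S* ≈ 290.5 cartridges

With planned backorders, Q* = √(2DS/H) · √((H+B)/B).
√(2DS/H) = √(2 × 33,000 × 69.8 / 10.7) = 656.157.
√((H+B)/B) = √((10.7+19.4)/19.4) = 1.2456.
Q* ≈ 817.316.
S* = Q* · H/(H+B) = 817.316 × 10.7/30.1 ≈ 290.541.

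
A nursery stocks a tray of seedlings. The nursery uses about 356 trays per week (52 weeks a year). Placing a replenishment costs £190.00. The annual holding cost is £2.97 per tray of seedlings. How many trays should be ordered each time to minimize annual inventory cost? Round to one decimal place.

Q* ≈ 1,539.0 trays

Annual demand D = 356 × 52 = 18,512.
EOQ = √(2DS / H) = √(2 × 18,512 × 190 / 2.97).
= √(7,034,560 / 2.97) = √2,368,538.7205 ≈ 1539.006.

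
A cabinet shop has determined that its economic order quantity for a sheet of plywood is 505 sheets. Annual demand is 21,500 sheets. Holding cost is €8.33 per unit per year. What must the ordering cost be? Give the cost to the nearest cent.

Squaring Q* = √(2DS/H) gives Q*² = 2DS/H.
From Q* = √(2DS/H): S = Q*²H / (2D) = 505² × 8.33 / (2 × 21,500) = 49.4037.

S ≈ €49.40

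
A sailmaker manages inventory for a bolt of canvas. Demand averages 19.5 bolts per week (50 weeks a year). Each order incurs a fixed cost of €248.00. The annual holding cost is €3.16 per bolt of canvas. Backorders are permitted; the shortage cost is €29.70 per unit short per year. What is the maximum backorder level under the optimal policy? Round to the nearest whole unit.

Annual demand D = 19.5 × 50 = 975.
With planned backorders, Q* = √(2DS/H) · √((H+B)/B).
√(2DS/H) = √(2 × 975 × 248 / 3.16) = 391.201.
√((H+B)/B) = √((3.16+29.7)/29.7) = 1.0519.
Q* ≈ 411.486.
S* = Q* · H/(H+B) = 411.486 × 3.16/32.86 ≈ 39.571.

S* ≈ 40 bolts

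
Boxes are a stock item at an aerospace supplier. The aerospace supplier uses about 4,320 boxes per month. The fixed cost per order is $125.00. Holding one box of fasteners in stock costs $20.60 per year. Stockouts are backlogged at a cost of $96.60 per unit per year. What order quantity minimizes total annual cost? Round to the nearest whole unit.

Q* ≈ 874 boxes

Annual demand D = 4,320 × 12 = 51,840.
With planned backorders, Q* = √(2DS/H) · √((H+B)/B).
√(2DS/H) = √(2 × 51,840 × 125 / 20.6) = 793.175.
√((H+B)/B) = √((20.6+96.6)/96.6) = 1.1015.
Q* ≈ 873.663.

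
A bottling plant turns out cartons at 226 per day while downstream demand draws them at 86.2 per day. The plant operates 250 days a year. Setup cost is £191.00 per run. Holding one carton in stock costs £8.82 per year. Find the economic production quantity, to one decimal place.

Q* ≈ 1,228.3 cartons

Annual demand D = 86.2 × 250 = 21,550.
Production build-up factor (1 − d/p) = 1 − 86.2/226 = 0.6186.
Q* = √(2DS / (H(1 − d/p))) = √(2 × 21,550 × 191 / (8.82 × 0.6186)).
= √(8,232,100 / 5.4559) ≈ 1228.349.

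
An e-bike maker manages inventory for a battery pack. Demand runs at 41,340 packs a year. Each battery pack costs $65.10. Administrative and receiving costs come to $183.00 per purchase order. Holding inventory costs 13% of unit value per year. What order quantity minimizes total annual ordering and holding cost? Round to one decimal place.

Holding cost H = 0.13 × $65.10 = $8.4630 per unit per year.
EOQ = √(2DS / H) = √(2 × 41,340 × 183 / 8.463).
= √(15,130,440 / 8.463) = √1,787,834.1014 ≈ 1337.099.

Q* ≈ 1,337.1 packs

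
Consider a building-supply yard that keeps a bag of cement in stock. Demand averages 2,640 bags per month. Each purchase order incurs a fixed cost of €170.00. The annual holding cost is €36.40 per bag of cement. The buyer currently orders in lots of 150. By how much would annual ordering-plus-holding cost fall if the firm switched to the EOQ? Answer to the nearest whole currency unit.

Annual demand D = 2,640 × 12 = 31,680.
EOQ = √(2DS/H) = √(2 × 31,680 × 170 / 36.4) ≈ 543.98.
Cost at Q* = (D/Q*)S + (Q*/2)H = √(2DSH) ≈ €19,800.80.
Cost at Q = 150: (31,680/150)×170 + (150/2)×36.4 = €35,904.00 + €2,730.00 = €38,634.00.
Excess = €38,634.00 − €19,800.80 = €18,833.20.

Extra cost ≈ €18,833 per year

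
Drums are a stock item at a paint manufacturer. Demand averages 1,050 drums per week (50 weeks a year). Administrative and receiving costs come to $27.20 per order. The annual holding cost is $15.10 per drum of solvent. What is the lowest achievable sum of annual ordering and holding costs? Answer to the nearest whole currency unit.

Annual demand D = 1,050 × 50 = 52,500.
EOQ = √(2DS/H) = √(2 × 52,500 × 27.2 / 15.1) ≈ 434.90.
At the optimum the two cost components are equal, so total cost = 2·(Q*/2)H = Q*·H.
Minimum total = √(2DSH) = √(2 × 52,500 × 27.2 × 15.1) ≈ 6567.008.

TC* ≈ $6,567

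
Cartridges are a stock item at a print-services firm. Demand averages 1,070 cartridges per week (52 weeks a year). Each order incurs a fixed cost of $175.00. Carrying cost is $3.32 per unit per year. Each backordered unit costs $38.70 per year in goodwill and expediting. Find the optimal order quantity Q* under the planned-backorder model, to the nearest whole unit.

Q* ≈ 2,524 cartridges

Annual demand D = 1,070 × 52 = 55,640.
With planned backorders, Q* = √(2DS/H) · √((H+B)/B).
√(2DS/H) = √(2 × 55,640 × 175 / 3.32) = 2421.913.
√((H+B)/B) = √((3.32+38.7)/38.7) = 1.0420.
Q* ≈ 2523.661.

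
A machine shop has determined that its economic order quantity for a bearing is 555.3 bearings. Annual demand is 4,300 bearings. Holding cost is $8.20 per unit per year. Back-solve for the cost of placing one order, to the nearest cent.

Squaring Q* = √(2DS/H) gives Q*² = 2DS/H.
From Q* = √(2DS/H): S = Q*²H / (2D) = 555.3² × 8.2 / (2 × 4,300) = 294.0159.

S ≈ $294.02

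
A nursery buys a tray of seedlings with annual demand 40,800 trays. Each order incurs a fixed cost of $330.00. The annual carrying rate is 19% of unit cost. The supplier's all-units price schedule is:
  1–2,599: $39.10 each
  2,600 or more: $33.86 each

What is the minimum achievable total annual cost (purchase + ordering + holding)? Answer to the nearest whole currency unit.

TC* ≈ $1,395,030

Holding cost per unit per year at price C is H = 0.19·C.
Evaluate total cost at each tier's feasible EOQ or, if the EOQ is below the tier, at the tier's minimum quantity.
EOQ at $39.10 = 1903.9 (feasible in tier 1): TC = 40,800×$39.10 + (40,800/1903.9)×330 + (1903.9/2)×0.19×$39.10 = $1,609,423.84.
EOQ at $33.86 = 2045.9 < 2600, so use break Q=2600: TC = 40,800×$33.86 + (40,800/2600.0)×330 + (2600.0/2)×0.19×$33.86 = $1,395,029.88.
Lowest total cost among the candidates is at Q = 2600.0.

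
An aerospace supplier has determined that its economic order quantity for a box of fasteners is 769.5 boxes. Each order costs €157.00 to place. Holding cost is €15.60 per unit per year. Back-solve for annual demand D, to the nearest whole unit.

D ≈ 29,418 boxes per year

Squaring Q* = √(2DS/H) gives Q*² = 2DS/H.
From Q* = √(2DS/H): D = Q*²H / (2S) = 769.5² × 15.6 / (2 × 157) = 29417.936.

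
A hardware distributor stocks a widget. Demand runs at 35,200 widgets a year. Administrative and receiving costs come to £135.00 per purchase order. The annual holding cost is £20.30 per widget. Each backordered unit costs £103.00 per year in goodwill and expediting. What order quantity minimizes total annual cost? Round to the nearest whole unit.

Q* ≈ 749 widgets

With planned backorders, Q* = √(2DS/H) · √((H+B)/B).
√(2DS/H) = √(2 × 35,200 × 135 / 20.3) = 684.235.
√((H+B)/B) = √((20.3+103)/103) = 1.0941.
Q* ≈ 748.632.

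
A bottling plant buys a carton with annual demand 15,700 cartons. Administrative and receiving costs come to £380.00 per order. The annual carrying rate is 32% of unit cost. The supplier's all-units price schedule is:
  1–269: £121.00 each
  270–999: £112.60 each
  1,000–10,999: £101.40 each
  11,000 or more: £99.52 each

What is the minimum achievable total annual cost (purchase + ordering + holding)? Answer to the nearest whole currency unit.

TC* ≈ £1,614,170

Holding cost per unit per year at price C is H = 0.32·C.
Candidates are each tier's EOQ (if it falls in that tier) and each price-break quantity.
Tier 1 (£121.00): EOQ = 555.1 exceeds tier's upper bound 269, so this tier is dominated.
EOQ at £112.60 = 575.5 (feasible in tier 2): TC = 15,700×£112.60 + (15,700/575.5)×380 + (575.5/2)×0.32×£112.60 = £1,788,554.85.
EOQ at £101.40 = 606.4 < 1000, so use break Q=1000: TC = 15,700×£101.40 + (15,700/1000.0)×380 + (1000.0/2)×0.32×£101.40 = £1,614,170.00.
EOQ at £99.52 = 612.1 < 11000, so use break Q=11000: TC = 15,700×£99.52 + (15,700/11000.0)×380 + (11000.0/2)×0.32×£99.52 = £1,738,161.56.
Lowest total cost among the candidates is at Q = 1000.0.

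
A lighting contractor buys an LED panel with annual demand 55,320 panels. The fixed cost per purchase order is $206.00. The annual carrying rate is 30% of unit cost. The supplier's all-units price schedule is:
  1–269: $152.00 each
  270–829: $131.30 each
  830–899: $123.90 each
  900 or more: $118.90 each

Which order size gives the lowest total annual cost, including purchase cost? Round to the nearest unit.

Holding cost per unit per year at price C is H = 0.30·C.
Candidates are each tier's EOQ (if it falls in that tier) and each price-break quantity.
Tier 1 ($152.00): EOQ = 707.0 exceeds tier's upper bound 269, so this tier is dominated.
EOQ at $131.30 = 760.7 (feasible in tier 2): TC = 55,320×$131.30 + (55,320/760.7)×206 + (760.7/2)×0.30×$131.30 = $7,293,478.82.
EOQ at $123.90 = 783.1 < 830, so use break Q=830: TC = 55,320×$123.90 + (55,320/830.0)×206 + (830.0/2)×0.30×$123.90 = $6,883,303.57.
EOQ at $118.90 = 799.4 < 900, so use break Q=900: TC = 55,320×$118.90 + (55,320/900.0)×206 + (900.0/2)×0.30×$118.90 = $6,606,261.63.
Lowest total cost is $6,606,261.63 at Q = 900.0.

Q* ≈ 900 panels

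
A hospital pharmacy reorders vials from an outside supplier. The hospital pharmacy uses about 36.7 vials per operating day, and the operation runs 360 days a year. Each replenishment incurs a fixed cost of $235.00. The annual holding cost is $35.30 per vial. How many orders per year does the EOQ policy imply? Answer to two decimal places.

Annual demand D = 36.7 × 360 = 13,212.
Q* = √(2DS/H) = √(2 × 13,212 × 235 / 35.3) ≈ 419.42.
Orders per year = D / Q* = 13,212 / 419.42 ≈ 31.501.

N ≈ 31.50 orders per year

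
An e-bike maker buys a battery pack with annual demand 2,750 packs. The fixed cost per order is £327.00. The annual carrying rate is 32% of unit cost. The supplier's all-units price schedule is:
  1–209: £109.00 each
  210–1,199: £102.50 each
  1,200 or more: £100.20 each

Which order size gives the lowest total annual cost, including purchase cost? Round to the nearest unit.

Holding cost per unit per year at price C is H = 0.32·C.
Evaluate total cost at each tier's feasible EOQ or, if the EOQ is below the tier, at the tier's minimum quantity.
Tier 1 (£109.00): EOQ = 227.1 exceeds tier's upper bound 209, so this tier is dominated.
EOQ at £102.50 = 234.2 (feasible in tier 2): TC = 2,750×£102.50 + (2,750/234.2)×327 + (234.2/2)×0.32×£102.50 = £289,555.55.
EOQ at £100.20 = 236.8 < 1200, so use break Q=1200: TC = 2,750×£100.20 + (2,750/1200.0)×327 + (1200.0/2)×0.32×£100.20 = £295,537.78.
Lowest total cost is £289,555.55 at Q = 234.2.

Q* ≈ 234 packs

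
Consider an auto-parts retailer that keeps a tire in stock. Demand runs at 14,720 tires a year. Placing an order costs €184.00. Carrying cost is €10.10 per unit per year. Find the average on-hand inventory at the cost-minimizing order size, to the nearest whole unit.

Average inventory ≈ 366 tires

Q* = √(2DS/H) = √(2 × 14,720 × 184 / 10.1) ≈ 732.35.
Average inventory = Q*/2 ≈ 732.35 / 2 = 366.174.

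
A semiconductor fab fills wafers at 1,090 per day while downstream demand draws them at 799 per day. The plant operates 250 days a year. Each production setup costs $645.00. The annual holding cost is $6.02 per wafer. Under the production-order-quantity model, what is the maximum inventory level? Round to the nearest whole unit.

Annual demand D = 799 × 250 = 199,750.
Production build-up factor (1 − d/p) = 1 − 799/1,090 = 0.2670.
Q* = √(2DS / (H(1 − d/p))) = √(2 × 199,750 × 645 / (6.02 × 0.2670)).
= √(257,677,500 / 1.6072) ≈ 12662.130.
Maximum inventory = Q*(1 − d/p) = 12662.130 × 0.2670 ≈ 3380.440.

I_max ≈ 3,380 wafers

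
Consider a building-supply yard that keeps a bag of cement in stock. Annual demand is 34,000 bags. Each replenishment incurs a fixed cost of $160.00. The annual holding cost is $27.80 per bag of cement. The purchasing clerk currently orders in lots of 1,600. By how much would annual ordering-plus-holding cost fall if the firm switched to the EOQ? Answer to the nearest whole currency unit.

EOQ = √(2DS/H) = √(2 × 34,000 × 160 / 27.8) ≈ 625.59.
Cost at Q* = (D/Q*)S + (Q*/2)H = √(2DSH) ≈ $17,391.49.
Cost at Q = 1,600: (34,000/1,600)×160 + (1,600/2)×27.8 = $3,400.00 + $22,240.00 = $25,640.00.
Excess = $25,640.00 − $17,391.49 = $8,248.51.

Extra cost ≈ $8,249 per year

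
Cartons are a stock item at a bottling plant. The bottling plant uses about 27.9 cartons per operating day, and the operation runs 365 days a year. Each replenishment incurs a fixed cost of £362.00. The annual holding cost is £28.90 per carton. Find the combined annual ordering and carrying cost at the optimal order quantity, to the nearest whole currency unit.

Annual demand D = 27.9 × 365 = 10,183.5.
EOQ = √(2DS/H) = √(2 × 10,183.5 × 362 / 28.9) ≈ 505.09.
At the optimum the two cost components are equal, so total cost = 2·(Q*/2)H = Q*·H.
Minimum total = √(2DSH) = √(2 × 10,183.5 × 362 × 28.9) ≈ 14597.105.

TC* ≈ £14,597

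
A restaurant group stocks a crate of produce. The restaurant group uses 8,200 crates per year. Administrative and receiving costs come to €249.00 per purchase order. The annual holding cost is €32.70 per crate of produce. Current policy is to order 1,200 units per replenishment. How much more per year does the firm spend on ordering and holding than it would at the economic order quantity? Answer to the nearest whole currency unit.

EOQ = √(2DS/H) = √(2 × 8,200 × 249 / 32.7) ≈ 353.38.
Cost at Q* = (D/Q*)S + (Q*/2)H = √(2DSH) ≈ €11,555.68.
Cost at Q = 1,200: (8,200/1,200)×249 + (1,200/2)×32.7 = €1,701.50 + €19,620.00 = €21,321.50.
Excess = €21,321.50 − €11,555.68 = €9,765.82.

Extra cost ≈ €9,766 per year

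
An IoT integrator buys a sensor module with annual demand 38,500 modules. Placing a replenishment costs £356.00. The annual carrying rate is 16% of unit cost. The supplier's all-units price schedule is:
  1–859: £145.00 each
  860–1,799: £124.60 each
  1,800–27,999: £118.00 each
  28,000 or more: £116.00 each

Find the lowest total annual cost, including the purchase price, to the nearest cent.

TC* ≈ £4,567,606.44

Holding cost per unit per year at price C is H = 0.16·C.
Evaluate total cost at each tier's feasible EOQ or, if the EOQ is below the tier, at the tier's minimum quantity.
Tier 1 (£145.00): EOQ = 1087.0 exceeds tier's upper bound 859, so this tier is dominated.
EOQ at £124.60 = 1172.6 (feasible in tier 2): TC = 38,500×£124.60 + (38,500/1172.6)×356 + (1172.6/2)×0.16×£124.60 = £4,820,477.03.
EOQ at £118.00 = 1205.0 < 1800, so use break Q=1800: TC = 38,500×£118.00 + (38,500/1800.0)×356 + (1800.0/2)×0.16×£118.00 = £4,567,606.44.
EOQ at £116.00 = 1215.3 < 28000, so use break Q=28000: TC = 38,500×£116.00 + (38,500/28000.0)×356 + (28000.0/2)×0.16×£116.00 = £4,726,329.50.
Lowest total cost among the candidates is at Q = 1800.0.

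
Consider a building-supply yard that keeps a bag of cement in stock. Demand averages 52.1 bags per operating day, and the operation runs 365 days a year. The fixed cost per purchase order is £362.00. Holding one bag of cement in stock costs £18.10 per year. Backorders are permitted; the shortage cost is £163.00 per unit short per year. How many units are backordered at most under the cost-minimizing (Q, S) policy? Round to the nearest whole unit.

S* ≈ 92 bags

Annual demand D = 52.1 × 365 = 19,016.5.
With planned backorders, Q* = √(2DS/H) · √((H+B)/B).
√(2DS/H) = √(2 × 19,016.5 × 362 / 18.1) = 872.158.
√((H+B)/B) = √((18.1+163)/163) = 1.0541.
Q* ≈ 919.307.
S* = Q* · H/(H+B) = 919.307 × 18.1/181.1 ≈ 91.880.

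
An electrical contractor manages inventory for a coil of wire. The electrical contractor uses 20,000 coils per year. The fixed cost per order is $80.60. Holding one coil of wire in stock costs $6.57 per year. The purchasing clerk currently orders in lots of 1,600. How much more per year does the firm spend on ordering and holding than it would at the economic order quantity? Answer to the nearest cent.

EOQ = √(2DS/H) = √(2 × 20,000 × 80.6 / 6.57) ≈ 700.51.
Cost at Q* = (D/Q*)S + (Q*/2)H = √(2DSH) ≈ $4,602.36.
Cost at Q = 1,600: (20,000/1,600)×80.6 + (1,600/2)×6.57 = $1,007.50 + $5,256.00 = $6,263.50.
Excess = $6,263.50 − $4,602.36 = $1,661.14.

Extra cost ≈ $1,661.14 per year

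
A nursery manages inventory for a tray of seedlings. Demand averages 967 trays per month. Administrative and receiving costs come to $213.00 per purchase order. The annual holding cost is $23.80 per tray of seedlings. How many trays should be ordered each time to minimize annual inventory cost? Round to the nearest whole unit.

Q* ≈ 456 trays

Annual demand D = 967 × 12 = 11,604.
EOQ = √(2DS / H) = √(2 × 11,604 × 213 / 23.8).
= √(4,943,304 / 23.8) = √207,701.8487 ≈ 455.743.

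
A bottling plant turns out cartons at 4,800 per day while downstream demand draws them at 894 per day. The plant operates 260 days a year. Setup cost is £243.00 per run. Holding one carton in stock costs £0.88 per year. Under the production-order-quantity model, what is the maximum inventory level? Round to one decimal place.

I_max ≈ 10,220.6 cartons

Annual demand D = 894 × 260 = 232,440.
Production build-up factor (1 − d/p) = 1 − 894/4,800 = 0.8137.
Q* = √(2DS / (H(1 − d/p))) = √(2 × 232,440 × 243 / (0.88 × 0.8137)).
= √(112,965,840 / 0.7161) ≈ 12559.916.
Maximum inventory = Q*(1 − d/p) = 12559.916 × 0.8137 ≈ 10220.632.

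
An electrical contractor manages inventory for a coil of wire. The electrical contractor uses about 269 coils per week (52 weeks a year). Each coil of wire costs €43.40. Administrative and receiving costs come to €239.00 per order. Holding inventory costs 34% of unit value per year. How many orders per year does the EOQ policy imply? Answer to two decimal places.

N ≈ 20.78 orders per year

Annual demand D = 269 × 52 = 13,988.
Holding cost H = 0.34 × €43.40 = €14.7560 per unit per year.
The optimal lot size = √(2DS/H) = √(2 × 13,988 × 239 / 14.756) ≈ 673.14.
Orders per year = D / Q* = 13,988 / 673.14 ≈ 20.780.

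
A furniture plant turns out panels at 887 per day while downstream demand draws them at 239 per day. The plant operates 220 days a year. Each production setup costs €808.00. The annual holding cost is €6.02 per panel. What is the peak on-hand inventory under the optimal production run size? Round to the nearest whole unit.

Annual demand D = 239 × 220 = 52,580.
Production build-up factor (1 − d/p) = 1 − 239/887 = 0.7306.
Q* = √(2DS / (H(1 − d/p))) = √(2 × 52,580 × 808 / (6.02 × 0.7306)).
= √(84,969,280 / 4.3979) ≈ 4395.487.
Maximum inventory = Q*(1 − d/p) = 4395.487 × 0.7306 ≈ 3211.134.

I_max ≈ 3,211 panels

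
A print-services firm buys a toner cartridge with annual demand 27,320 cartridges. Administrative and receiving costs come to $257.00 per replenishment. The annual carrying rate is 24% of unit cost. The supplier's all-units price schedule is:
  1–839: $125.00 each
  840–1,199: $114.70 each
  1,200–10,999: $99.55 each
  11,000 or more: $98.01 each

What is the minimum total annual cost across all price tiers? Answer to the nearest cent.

TC* ≈ $2,739,892.23

Holding cost per unit per year at price C is H = 0.24·C.
Evaluate total cost at each tier's feasible EOQ or, if the EOQ is below the tier, at the tier's minimum quantity.
EOQ at $125.00 = 684.2 (feasible in tier 1): TC = 27,320×$125.00 + (27,320/684.2)×257 + (684.2/2)×0.24×$125.00 = $3,435,524.97.
EOQ at $114.70 = 714.2 < 840, so use break Q=840: TC = 27,320×$114.70 + (27,320/840.0)×257 + (840.0/2)×0.24×$114.70 = $3,153,524.38.
EOQ at $99.55 = 766.6 < 1200, so use break Q=1200: TC = 27,320×$99.55 + (27,320/1200.0)×257 + (1200.0/2)×0.24×$99.55 = $2,739,892.23.
EOQ at $98.01 = 772.6 < 11000, so use break Q=11000: TC = 27,320×$98.01 + (27,320/11000.0)×257 + (11000.0/2)×0.24×$98.01 = $2,807,644.69.
Lowest total cost among the candidates is at Q = 1200.0.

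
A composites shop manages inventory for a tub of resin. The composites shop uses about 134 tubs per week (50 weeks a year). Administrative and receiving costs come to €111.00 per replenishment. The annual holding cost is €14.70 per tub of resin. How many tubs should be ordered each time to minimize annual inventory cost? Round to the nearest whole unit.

Annual demand D = 134 × 50 = 6,700.
EOQ = √(2DS / H) = √(2 × 6,700 × 111 / 14.7).
= √(1,487,400 / 14.7) = √101,183.6735 ≈ 318.094.

Q* ≈ 318 tubs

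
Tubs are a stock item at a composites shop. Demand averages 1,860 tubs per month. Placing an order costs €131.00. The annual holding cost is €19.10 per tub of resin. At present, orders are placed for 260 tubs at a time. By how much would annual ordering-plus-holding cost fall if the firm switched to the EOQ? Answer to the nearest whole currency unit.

Annual demand D = 1,860 × 12 = 22,320.
EOQ = √(2DS/H) = √(2 × 22,320 × 131 / 19.1) ≈ 553.33.
Cost at Q* = (D/Q*)S + (Q*/2)H = √(2DSH) ≈ €10,568.53.
Cost at Q = 260: (22,320/260)×131 + (260/2)×19.1 = €11,245.85 + €2,483.00 = €13,728.85.
Excess = €13,728.85 − €10,568.53 = €3,160.32.

Extra cost ≈ €3,160 per year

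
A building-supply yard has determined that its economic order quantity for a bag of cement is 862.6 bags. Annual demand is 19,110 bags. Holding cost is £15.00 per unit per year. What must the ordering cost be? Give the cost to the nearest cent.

Invert the EOQ relation Q*² = 2DS/H.
From Q* = √(2DS/H): S = Q*²H / (2D) = 862.6² × 15 / (2 × 19,110) = 292.0246.

S ≈ £292.02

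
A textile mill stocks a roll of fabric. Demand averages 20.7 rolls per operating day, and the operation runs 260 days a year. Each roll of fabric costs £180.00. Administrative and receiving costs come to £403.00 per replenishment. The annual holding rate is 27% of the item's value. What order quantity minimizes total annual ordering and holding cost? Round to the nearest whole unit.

Q* ≈ 299 rolls

Annual demand D = 20.7 × 260 = 5,382.
Holding cost H = 0.27 × £180.00 = £48.6000 per unit per year.
EOQ = √(2DS / H) = √(2 × 5,382 × 403 / 48.6).
= √(4,337,892 / 48.6) = √89,257.037 ≈ 298.759.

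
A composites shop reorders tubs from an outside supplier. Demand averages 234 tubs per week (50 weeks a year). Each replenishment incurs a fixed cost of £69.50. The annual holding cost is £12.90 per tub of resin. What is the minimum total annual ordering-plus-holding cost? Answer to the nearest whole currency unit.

Annual demand D = 234 × 50 = 11,700.
The optimal lot size = √(2DS/H) = √(2 × 11,700 × 69.5 / 12.9) ≈ 355.06.
At the optimum the two cost components are equal, so total cost = 2·(Q*/2)H = Q*·H.
Minimum total = √(2DSH) = √(2 × 11,700 × 69.5 × 12.9) ≈ 4580.313.

TC* ≈ £4,580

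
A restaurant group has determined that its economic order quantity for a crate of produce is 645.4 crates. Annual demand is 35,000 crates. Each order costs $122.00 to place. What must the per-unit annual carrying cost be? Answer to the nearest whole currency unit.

The basic EOQ model gives Q* = √(2DS/H); rearrange for the unknown.
From Q* = √(2DS/H): H = 2DS / Q*² = 2 × 35,000 × 122 / 645.4² = 20.5022.

H ≈ $21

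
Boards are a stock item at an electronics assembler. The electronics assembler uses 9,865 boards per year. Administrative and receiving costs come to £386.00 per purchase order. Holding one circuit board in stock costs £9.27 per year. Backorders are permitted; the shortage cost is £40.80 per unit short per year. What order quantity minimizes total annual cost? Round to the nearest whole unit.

Q* ≈ 1,004 boards

With planned backorders, Q* = √(2DS/H) · √((H+B)/B).
√(2DS/H) = √(2 × 9,865 × 386 / 9.27) = 906.395.
√((H+B)/B) = √((9.27+40.8)/40.8) = 1.1078.
Q* ≈ 1004.098.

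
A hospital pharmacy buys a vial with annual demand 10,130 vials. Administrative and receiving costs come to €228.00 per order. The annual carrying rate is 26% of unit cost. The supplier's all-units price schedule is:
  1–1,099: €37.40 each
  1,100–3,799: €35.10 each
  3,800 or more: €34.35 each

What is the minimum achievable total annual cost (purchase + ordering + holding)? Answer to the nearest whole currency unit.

TC* ≈ €362,682

Holding cost per unit per year at price C is H = 0.26·C.
Candidates are each tier's EOQ (if it falls in that tier) and each price-break quantity.
EOQ at €37.40 = 689.2 (feasible in tier 1): TC = 10,130×€37.40 + (10,130/689.2)×228 + (689.2/2)×0.26×€37.40 = €385,564.08.
EOQ at €35.10 = 711.5 < 1100, so use break Q=1100: TC = 10,130×€35.10 + (10,130/1100.0)×228 + (1100.0/2)×0.26×€35.10 = €362,681.97.
EOQ at €34.35 = 719.2 < 3800, so use break Q=3800: TC = 10,130×€34.35 + (10,130/3800.0)×228 + (3800.0/2)×0.26×€34.35 = €365,542.20.
Lowest total cost among the candidates is at Q = 1100.0.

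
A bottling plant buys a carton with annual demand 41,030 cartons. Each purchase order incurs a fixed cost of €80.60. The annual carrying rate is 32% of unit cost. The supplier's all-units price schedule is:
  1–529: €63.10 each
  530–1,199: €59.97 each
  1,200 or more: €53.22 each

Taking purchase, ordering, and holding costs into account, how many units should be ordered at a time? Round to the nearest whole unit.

Holding cost per unit per year at price C is H = 0.32·C.
For each price level, check whether its EOQ is feasible; otherwise the best quantity at that price is the breakpoint.
Tier 1 (€63.10): EOQ = 572.3 exceeds tier's upper bound 529, so this tier is dominated.
EOQ at €59.97 = 587.1 (feasible in tier 2): TC = 41,030×€59.97 + (41,030/587.1)×80.6 + (587.1/2)×0.32×€59.97 = €2,471,835.24.
EOQ at €53.22 = 623.2 < 1200, so use break Q=1200: TC = 41,030×€53.22 + (41,030/1200.0)×80.6 + (1200.0/2)×0.32×€53.22 = €2,196,590.69.
Lowest total cost is €2,196,590.69 at Q = 1200.0.

Q* ≈ 1,200 cartons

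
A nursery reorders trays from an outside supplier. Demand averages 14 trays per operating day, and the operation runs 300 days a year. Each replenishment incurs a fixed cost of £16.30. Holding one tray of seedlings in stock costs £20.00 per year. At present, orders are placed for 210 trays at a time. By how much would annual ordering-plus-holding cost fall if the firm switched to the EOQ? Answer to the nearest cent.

Extra cost ≈ £771.19 per year

Annual demand D = 14 × 300 = 4,200.
EOQ = √(2DS/H) = √(2 × 4,200 × 16.3 / 20) ≈ 82.74.
Cost at Q* = (D/Q*)S + (Q*/2)H = √(2DSH) ≈ £1,654.81.
Cost at Q = 210: (4,200/210)×16.3 + (210/2)×20 = £326.00 + £2,100.00 = £2,426.00.
Excess = £2,426.00 − £1,654.81 = £771.19.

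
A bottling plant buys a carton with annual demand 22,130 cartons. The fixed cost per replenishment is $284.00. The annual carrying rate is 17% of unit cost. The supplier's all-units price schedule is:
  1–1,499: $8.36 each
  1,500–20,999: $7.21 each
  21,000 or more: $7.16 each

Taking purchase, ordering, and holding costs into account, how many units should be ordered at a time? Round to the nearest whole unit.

Holding cost per unit per year at price C is H = 0.17·C.
For each price level, check whether its EOQ is feasible; otherwise the best quantity at that price is the breakpoint.
Tier 1 ($8.36): EOQ = 2974.0 exceeds tier's upper bound 1499, so this tier is dominated.
EOQ at $7.21 = 3202.4 (feasible in tier 2): TC = 22,130×$7.21 + (22,130/3202.4)×284 + (3202.4/2)×0.17×$7.21 = $163,482.46.
EOQ at $7.16 = 3213.5 < 21000, so use break Q=21000: TC = 22,130×$7.16 + (22,130/21000.0)×284 + (21000.0/2)×0.17×$7.16 = $171,530.68.
Lowest total cost is $163,482.46 at Q = 3202.4.

Q* ≈ 3,202 cartons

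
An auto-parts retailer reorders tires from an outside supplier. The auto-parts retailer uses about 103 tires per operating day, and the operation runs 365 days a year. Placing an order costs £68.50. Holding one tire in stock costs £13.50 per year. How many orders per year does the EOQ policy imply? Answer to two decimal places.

Annual demand D = 103 × 365 = 37,595.
Q* = √(2DS/H) = √(2 × 37,595 × 68.5 / 13.5) ≈ 617.67.
Orders per year = D / Q* = 37,595 / 617.67 ≈ 60.866.

N ≈ 60.87 orders per year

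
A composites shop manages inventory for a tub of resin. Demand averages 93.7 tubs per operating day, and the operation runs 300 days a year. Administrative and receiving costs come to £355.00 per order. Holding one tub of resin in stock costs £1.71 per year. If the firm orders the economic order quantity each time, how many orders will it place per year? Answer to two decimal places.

Annual demand D = 93.7 × 300 = 28,110.
EOQ = √(2DS/H) = √(2 × 28,110 × 355 / 1.71) ≈ 3416.34.
Orders per year = D / Q* = 28,110 / 3416.34 ≈ 8.228.

N ≈ 8.23 orders per year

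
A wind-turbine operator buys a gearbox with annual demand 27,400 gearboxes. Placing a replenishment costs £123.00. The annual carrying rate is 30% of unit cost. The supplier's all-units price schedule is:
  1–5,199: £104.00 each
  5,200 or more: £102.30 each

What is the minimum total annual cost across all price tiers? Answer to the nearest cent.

TC* ≈ £2,864,101.74

Holding cost per unit per year at price C is H = 0.30·C.
Evaluate total cost at each tier's feasible EOQ or, if the EOQ is below the tier, at the tier's minimum quantity.
EOQ at £104.00 = 464.8 (feasible in tier 1): TC = 27,400×£104.00 + (27,400/464.8)×123 + (464.8/2)×0.30×£104.00 = £2,864,101.74.
EOQ at £102.30 = 468.6 < 5200, so use break Q=5200: TC = 27,400×£102.30 + (27,400/5200.0)×123 + (5200.0/2)×0.30×£102.30 = £2,883,462.12.
Lowest total cost among the candidates is at Q = 464.8.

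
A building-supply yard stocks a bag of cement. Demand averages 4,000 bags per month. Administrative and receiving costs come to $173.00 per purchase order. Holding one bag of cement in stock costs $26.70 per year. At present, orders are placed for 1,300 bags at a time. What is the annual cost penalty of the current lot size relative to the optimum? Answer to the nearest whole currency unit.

Annual demand D = 4,000 × 12 = 48,000.
EOQ = √(2DS/H) = √(2 × 48,000 × 173 / 26.7) ≈ 788.68.
Cost at Q* = (D/Q*)S + (Q*/2)H = √(2DSH) ≈ $21,057.86.
Cost at Q = 1,300: (48,000/1,300)×173 + (1,300/2)×26.7 = $6,387.69 + $17,355.00 = $23,742.69.
Excess = $23,742.69 − $21,057.86 = $2,684.83.

Extra cost ≈ $2,685 per year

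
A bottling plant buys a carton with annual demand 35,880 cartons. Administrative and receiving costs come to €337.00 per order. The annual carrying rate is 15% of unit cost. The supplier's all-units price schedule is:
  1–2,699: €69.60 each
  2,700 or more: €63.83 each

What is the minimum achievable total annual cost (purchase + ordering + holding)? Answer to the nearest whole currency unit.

TC* ≈ €2,307,624

Holding cost per unit per year at price C is H = 0.15·C.
For each price level, check whether its EOQ is feasible; otherwise the best quantity at that price is the breakpoint.
EOQ at €69.60 = 1522.0 (feasible in tier 1): TC = 35,880×€69.60 + (35,880/1522.0)×337 + (1522.0/2)×0.15×€69.60 = €2,513,137.36.
EOQ at €63.83 = 1589.3 < 2700, so use break Q=2700: TC = 35,880×€63.83 + (35,880/2700.0)×337 + (2700.0/2)×0.15×€63.83 = €2,307,624.33.
Lowest total cost among the candidates is at Q = 2700.0.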